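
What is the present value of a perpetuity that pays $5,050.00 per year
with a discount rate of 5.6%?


Formula: PV = C / r
Substituting: PV = $5,050.00 / 0.056
PV = $90,178.57

$90,178.57


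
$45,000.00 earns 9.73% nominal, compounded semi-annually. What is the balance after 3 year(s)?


Formula: FV = P * (1 + r/m)^(m*t)
Period rate: r/m = 0.0973 / 2 = 0.04865
Total periods: m*t = 2 * 3 = 6
Growth factor: (1 + 0.04865)^6 = 1.329791
FV = $45,000.00 * 1.329791 = $59,840.59

$59,840.59


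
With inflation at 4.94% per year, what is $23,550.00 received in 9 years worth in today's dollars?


Formula: Real value = nominal / (1 + inflation)^years
Price level: (1 + 0.0494)^9 = 1.543368
Real value = $23,550.00 / 1.543368 = $15,258.83

$15,258.83


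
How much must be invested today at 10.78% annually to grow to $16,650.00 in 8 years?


Formula: PV = FV / (1 + r)^n
Substituting: PV = $16,650.00 / (1 + 0.1078)^8
Discount factor: (1.1078)^8 = 2.26825
PV = $16,650.00 / 2.26825 = $7,340.46

$7,340.46


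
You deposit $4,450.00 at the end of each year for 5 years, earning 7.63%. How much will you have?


Formula: FV = PMT * ((1+r)^n - 1) / r
Growth factor: (1 + 0.0763)^5 = 1.444331
Numerator: 1.444331 - 1 = 0.444331
FV = $4,450.00 * 0.444331 / 0.0763 = $25,914.45

$25,914.45


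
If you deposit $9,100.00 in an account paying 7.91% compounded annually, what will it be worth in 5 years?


Formula: FV = P * (1 + r)^n
Substituting: FV = $9,100.00 * (1 + 0.0791)^5
Growth factor: (1.0791)^5 = 1.463216
FV = $9,100.00 * 1.463216 = $13,315.27

$13,315.27


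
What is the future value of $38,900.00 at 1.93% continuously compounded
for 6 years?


Formula: FV = P * e^(r*t)
Exponent: r*t = 0.0193 * 6 = 0.1158
e^(0.1158) = 1.122771
FV = $38,900.00 * 1.122771 = $43,675.80

$43,675.80


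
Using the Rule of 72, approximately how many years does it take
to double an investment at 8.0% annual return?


Formula: Years ≈ 72 / r
Substituting: Years ≈ 72 / 8.0
Years ≈ 9.0

9.0 years


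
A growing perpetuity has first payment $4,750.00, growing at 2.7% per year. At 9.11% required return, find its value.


Formula: PV = C / (r - g)
Spread: r - g = 0.0911 - 0.027 = 0.0641
Substituting: PV = $4,750.00 / 0.0641
PV = $74,102.96

$74,102.96


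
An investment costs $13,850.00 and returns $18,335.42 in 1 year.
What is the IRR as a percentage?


Formula: IRR = C1/C0 - 1
Substituting: IRR = $18,335.42 / $13,850.00 - 1
Ratio: 1.323857 - 1 = 0.323857
IRR = 32.3857%

32.3857%


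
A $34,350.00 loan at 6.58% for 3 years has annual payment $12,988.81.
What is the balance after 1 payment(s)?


Formula: Balance = PV*(1+r)^k - PMT*((1+r)^k - 1)/r
Growth: (1 + 0.0658)^1 = 1.0658
Accumulated factor: ((1+r)^k - 1)/r = 1.0
Balance = $34,350.00 * 1.0658 - $12,988.81 * 1.0
Balance = $23,621.42

$23,621.42


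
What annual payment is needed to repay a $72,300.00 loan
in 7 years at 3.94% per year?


Formula: PMT = PV * r / (1 - (1+r)^(-n))
Denominator: 1 - (1 + 0.0394)^(-7) = 0.237006
Numerator: $72,300.00 * 0.0394 = 2848.62
PMT = 2848.62 / 0.237006 = $12,019.18

$12,019.18


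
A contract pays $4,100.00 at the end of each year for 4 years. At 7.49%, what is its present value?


Formula: PV = PMT * (1 - (1+r)^(-n)) / r
Discount factor: (1 + 0.0749)^(-4) = 0.749079
Bracket: 1 - 0.749079 = 0.250921
PV = $4,100.00 * 0.250921 / 0.0749 = $13,735.32

$13,735.32


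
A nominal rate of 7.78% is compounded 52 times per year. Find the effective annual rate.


Formula: EAR = (1 + r/m)^m - 1
Period rate: r/m = 0.0778 / 52 = 0.001496
Compounding: (1 + 0.001496)^52 = 1.080844
EAR = 1.080844 - 1 = 0.080844

0.080844


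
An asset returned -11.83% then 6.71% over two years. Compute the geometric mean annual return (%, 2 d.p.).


Formula: Geometric mean = ((1+r1)*(1+r2))^(1/2) - 1
Product: (1 + -0.1183) * (1 + 0.0671) = 0.8817 * 1.0671 = 0.940862
Square root: 0.940862^0.5 = 0.96998
Geometric mean = 0.96998 - 1 = -0.03002
As percentage: -3.00%

-3.00%


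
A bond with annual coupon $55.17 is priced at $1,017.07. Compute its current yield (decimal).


Formula: Current yield = annual coupon / price
Substituting: CY = $55.17 / $1,017.07
CY = 0.054244

0.054244


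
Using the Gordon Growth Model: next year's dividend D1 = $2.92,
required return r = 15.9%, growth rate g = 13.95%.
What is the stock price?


Formula: P = D1 / (r - g)
Spread: r - g = 0.159 - 0.1395 = 0.0195
Substituting: P = $2.92 / 0.0195
P = $149.74

$149.74


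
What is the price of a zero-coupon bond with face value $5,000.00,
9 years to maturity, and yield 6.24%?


Formula: Price = FV / (1 + r)^n
Substituting: Price = $5,000.00 / (1 + 0.0624)^9
Discount factor: (1.0624)^9 = 1.72422
Price = $5,000.00 / 1.72422 = $2,899.86

$2,899.86


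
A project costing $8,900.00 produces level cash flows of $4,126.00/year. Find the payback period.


Formula: Payback = investment / annual cash flow
Substituting: Payback = $8,900.00 / $4,126.00
Payback = 2.1571 years

2.1571 years


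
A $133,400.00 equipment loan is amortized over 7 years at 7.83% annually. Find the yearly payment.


Formula: PMT = PV * r / (1 - (1+r)^(-n))
Denominator: 1 - (1 + 0.0783)^(-7) = 0.41004
Numerator: $133,400.00 * 0.0783 = 10445.22
PMT = 10445.22 / 0.41004 = $25,473.68

$25,473.68


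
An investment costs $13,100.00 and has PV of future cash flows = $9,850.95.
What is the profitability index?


Formula: PI = PV(cash flows) / initial investment
Substituting: PI = $9,850.95 / $13,100.00
PI = 0.752

0.752


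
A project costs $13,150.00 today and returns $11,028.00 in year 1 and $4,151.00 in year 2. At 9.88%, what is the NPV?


Formula: NPV = C0 + C1/(1+r) + C2/(1+r)^2
Discount C1: $11,028.00 / (1 + 0.0988) = $10,036.40
Discount C2: $4,151.00 / (1 + 0.0988)^2 = $3,438.08
NPV = -$13,150.00 + $10,036.40 + $3,438.08 = $324.48

$324.48


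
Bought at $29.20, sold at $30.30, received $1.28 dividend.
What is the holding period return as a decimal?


Formula: HPR = (P1 - P0 + D) / P0
Gain: $30.30 - $29.20 + $1.28 = $2.38
HPR = $2.38 / $29.20 = 0.0815

0.0815


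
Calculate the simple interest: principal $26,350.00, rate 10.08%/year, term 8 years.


Formula: I = P * r * t
Substituting: I = $26,350.00 * 0.1008 * 8
Step: I = $26,350.00 * 0.8064
I = $21,248.64

$21,248.64


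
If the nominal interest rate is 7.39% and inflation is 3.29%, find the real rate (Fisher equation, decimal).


Formula: (1 + r_real) = (1 + r_nom) / (1 + inflation)
Substituting: (1 + r_real) = 1.0739 / 1.0329
(1 + r_real) = 1.039694
r_real = 1.039694 - 1 = 0.039694

0.039694


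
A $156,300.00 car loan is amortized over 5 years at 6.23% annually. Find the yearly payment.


Formula: PMT = PV * r / (1 - (1+r)^(-n))
Denominator: 1 - (1 + 0.0623)^(-5) = 0.260796
Numerator: $156,300.00 * 0.0623 = 9737.49
PMT = 9737.49 / 0.260796 = $37,337.52

$37,337.52


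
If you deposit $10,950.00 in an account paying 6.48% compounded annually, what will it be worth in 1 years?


Formula: FV = P * (1 + r)^n
Substituting: FV = $10,950.00 * (1 + 0.0648)^1
Growth factor: (1.0648)^1 = 1.0648
FV = $10,950.00 * 1.0648 = $11,659.56

$11,659.56


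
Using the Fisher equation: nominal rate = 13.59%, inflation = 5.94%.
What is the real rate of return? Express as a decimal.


Formula: (1 + r_real) = (1 + r_nom) / (1 + inflation)
Substituting: (1 + r_real) = 1.1359 / 1.0594
(1 + r_real) = 1.072211
r_real = 1.072211 - 1 = 0.072211

0.072211


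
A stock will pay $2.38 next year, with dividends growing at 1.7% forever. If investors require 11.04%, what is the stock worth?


Formula: P = D1 / (r - g)
Spread: r - g = 0.1104 - 0.017 = 0.0934
Substituting: P = $2.38 / 0.0934
P = $25.48

$25.48


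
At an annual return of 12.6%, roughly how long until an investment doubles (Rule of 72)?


Formula: Years ≈ 72 / r
Substituting: Years ≈ 72 / 12.6
Years ≈ 5.7

5.7 years


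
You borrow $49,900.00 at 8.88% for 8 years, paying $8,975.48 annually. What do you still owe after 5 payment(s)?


Formula: Balance = PV*(1+r)^k - PMT*((1+r)^k - 1)/r
Growth: (1 + 0.0888)^5 = 1.530173
Accumulated factor: ((1+r)^k - 1)/r = 5.970418
Balance = $49,900.00 * 1.530173 - $8,975.48 * 5.970418
Balance = $22,768.27

$22,768.27


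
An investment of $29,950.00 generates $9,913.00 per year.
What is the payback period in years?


Formula: Payback = investment / annual cash flow
Substituting: Payback = $29,950.00 / $9,913.00
Payback = 3.0213 years

3.0213 years


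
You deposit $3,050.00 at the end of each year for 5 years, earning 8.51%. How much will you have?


Formula: FV = PMT * ((1+r)^n - 1) / r
Growth factor: (1 + 0.0851)^5 = 1.50435
Numerator: 1.50435 - 1 = 0.50435
FV = $3,050.00 * 0.50435 / 0.0851 = $18,075.99

$18,075.99


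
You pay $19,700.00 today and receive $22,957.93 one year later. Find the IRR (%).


Formula: IRR = C1/C0 - 1
Substituting: IRR = $22,957.93 / $19,700.00 - 1
Ratio: 1.165377 - 1 = 0.165377
IRR = 16.5377%

16.5377%


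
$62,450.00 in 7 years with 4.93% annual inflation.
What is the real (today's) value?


Formula: Real value = nominal / (1 + inflation)^years
Price level: (1 + 0.0493)^7 = 1.400547
Real value = $62,450.00 / 1.400547 = $44,589.72

$44,589.72


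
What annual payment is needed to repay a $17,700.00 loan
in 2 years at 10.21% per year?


Formula: PMT = PV * r / (1 - (1+r)^(-n))
Denominator: 1 - (1 + 0.1021)^(-2) = 0.1767
Numerator: $17,700.00 * 0.1021 = 1807.17
PMT = 1807.17 / 0.1767 = $10,227.32

$10,227.32


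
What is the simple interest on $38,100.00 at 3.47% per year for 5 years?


Formula: I = P * r * t
Substituting: I = $38,100.00 * 0.0347 * 5
Step: I = $38,100.00 * 0.1735
I = $6,610.35

$6,610.35


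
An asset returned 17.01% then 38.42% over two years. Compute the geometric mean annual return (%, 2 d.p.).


Formula: Geometric mean = ((1+r1)*(1+r2))^(1/2) - 1
Product: (1 + 0.1701) * (1 + 0.3842) = 1.1701 * 1.3842 = 1.619652
Square root: 1.619652^0.5 = 1.272656
Geometric mean = 1.272656 - 1 = 0.272656
As percentage: 27.27%

27.27%


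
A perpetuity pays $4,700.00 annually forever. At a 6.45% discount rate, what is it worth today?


Formula: PV = C / r
Substituting: PV = $4,700.00 / 0.0645
PV = $72,868.22

$72,868.22


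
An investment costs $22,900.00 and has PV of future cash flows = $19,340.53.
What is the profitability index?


Formula: PI = PV(cash flows) / initial investment
Substituting: PI = $19,340.53 / $22,900.00
PI = 0.8446

0.8446


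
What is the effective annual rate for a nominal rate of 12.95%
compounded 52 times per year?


Formula: EAR = (1 + r/m)^m - 1
Period rate: r/m = 0.1295 / 52 = 0.00249
Compounding: (1 + 0.00249)^52 = 1.138076
EAR = 1.138076 - 1 = 0.138076

0.138076


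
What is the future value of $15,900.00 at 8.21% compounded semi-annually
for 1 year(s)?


Formula: FV = P * (1 + r/m)^(m*t)
Period rate: r/m = 0.0821 / 2 = 0.04105
Total periods: m*t = 2 * 1 = 2
Growth factor: (1 + 0.04105)^2 = 1.083785
FV = $15,900.00 * 1.083785 = $17,232.18

$17,232.18


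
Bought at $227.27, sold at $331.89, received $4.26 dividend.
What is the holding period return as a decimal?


Formula: HPR = (P1 - P0 + D) / P0
Gain: $331.89 - $227.27 + $4.26 = $108.88
HPR = $108.88 / $227.27 = 0.4791

0.4791


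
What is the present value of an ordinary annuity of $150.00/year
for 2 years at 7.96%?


Formula: PV = PMT * (1 - (1+r)^(-n)) / r
Discount factor: (1 + 0.0796)^(-2) = 0.857974
Bracket: 1 - 0.857974 = 0.142026
PV = $150.00 * 0.142026 / 0.0796 = $267.64

$267.64


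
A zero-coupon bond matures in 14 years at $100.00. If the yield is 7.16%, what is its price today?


Formula: Price = FV / (1 + r)^n
Substituting: Price = $100.00 / (1 + 0.0716)^14
Discount factor: (1.0716)^14 = 2.633042
Price = $100.00 / 2.633042 = $37.98

$37.98


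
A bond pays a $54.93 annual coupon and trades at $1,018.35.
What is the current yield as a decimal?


Formula: Current yield = annual coupon / price
Substituting: CY = $54.93 / $1,018.35
CY = 0.05394

0.05394


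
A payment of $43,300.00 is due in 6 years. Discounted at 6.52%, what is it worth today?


Formula: PV = FV / (1 + r)^n
Substituting: PV = $43,300.00 / (1 + 0.0652)^6
Discount factor: (1.0652)^6 = 1.460787
PV = $43,300.00 / 1.460787 = $29,641.55

$29,641.55


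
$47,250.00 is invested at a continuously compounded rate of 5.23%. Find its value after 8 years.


Formula: FV = P * e^(r*t)
Exponent: r*t = 0.0523 * 8 = 0.4184
e^(0.4184) = 1.519528
FV = $47,250.00 * 1.519528 = $71,797.72

$71,797.72


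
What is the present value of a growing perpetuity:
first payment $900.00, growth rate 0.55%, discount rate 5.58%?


Formula: PV = C / (r - g)
Spread: r - g = 0.0558 - 0.0055 = 0.0503
Substituting: PV = $900.00 / 0.0503
PV = $17,892.64

$17,892.64


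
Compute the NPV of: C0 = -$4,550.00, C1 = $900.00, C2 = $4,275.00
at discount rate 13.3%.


Formula: NPV = C0 + C1/(1+r) + C2/(1+r)^2
Discount C1: $900.00 / (1 + 0.133) = $794.35
Discount C2: $4,275.00 / (1 + 0.133)^2 = $3,330.25
NPV = -$4,550.00 + $794.35 + $3,330.25 = -$425.40

-$425.40


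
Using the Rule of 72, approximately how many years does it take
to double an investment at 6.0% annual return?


Formula: Years ≈ 72 / r
Substituting: Years ≈ 72 / 6.0
Years ≈ 12.0

12.0 years


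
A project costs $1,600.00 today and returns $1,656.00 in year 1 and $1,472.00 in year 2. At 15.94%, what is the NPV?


Formula: NPV = C0 + C1/(1+r) + C2/(1+r)^2
Discount C1: $1,656.00 / (1 + 0.1594) = $1,428.32
Discount C2: $1,472.00 / (1 + 0.1594)^2 = $1,095.07
NPV = -$1,600.00 + $1,428.32 + $1,095.07 = $923.39

$923.39


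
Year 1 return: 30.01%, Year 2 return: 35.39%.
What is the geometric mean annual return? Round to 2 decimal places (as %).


Formula: Geometric mean = ((1+r1)*(1+r2))^(1/2) - 1
Product: (1 + 0.3001) * (1 + 0.3539) = 1.3001 * 1.3539 = 1.760205
Square root: 1.760205^0.5 = 1.326727
Geometric mean = 1.326727 - 1 = 0.326727
As percentage: 32.67%

32.67%


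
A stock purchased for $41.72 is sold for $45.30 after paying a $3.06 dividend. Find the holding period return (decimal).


Formula: HPR = (P1 - P0 + D) / P0
Gain: $45.30 - $41.72 + $3.06 = $6.64
HPR = $6.64 / $41.72 = 0.1592

0.1592


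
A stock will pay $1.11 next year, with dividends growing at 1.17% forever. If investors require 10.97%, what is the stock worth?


Formula: P = D1 / (r - g)
Spread: r - g = 0.1097 - 0.0117 = 0.098
Substituting: P = $1.11 / 0.098
P = $11.33

$11.33


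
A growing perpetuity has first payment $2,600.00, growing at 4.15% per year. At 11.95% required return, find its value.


Formula: PV = C / (r - g)
Spread: r - g = 0.1195 - 0.0415 = 0.078
Substituting: PV = $2,600.00 / 0.078
PV = $33,333.33

$33,333.33


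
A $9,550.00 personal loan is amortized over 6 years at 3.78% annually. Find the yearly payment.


Formula: PMT = PV * r / (1 - (1+r)^(-n))
Denominator: 1 - (1 + 0.0378)^(-6) = 0.19958
Numerator: $9,550.00 * 0.0378 = 360.99
PMT = 360.99 / 0.19958 = $1,808.75

$1,808.75


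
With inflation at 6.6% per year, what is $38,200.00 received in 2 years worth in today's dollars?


Formula: Real value = nominal / (1 + inflation)^years
Price level: (1 + 0.066)^2 = 1.136356
Real value = $38,200.00 / 1.136356 = $33,616.23

$33,616.23


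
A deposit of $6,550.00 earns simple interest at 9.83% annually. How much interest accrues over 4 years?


Formula: I = P * r * t
Substituting: I = $6,550.00 * 0.0983 * 4
Step: I = $6,550.00 * 0.3932
I = $2,575.46

$2,575.46


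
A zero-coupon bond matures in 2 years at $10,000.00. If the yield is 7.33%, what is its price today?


Formula: Price = FV / (1 + r)^n
Substituting: Price = $10,000.00 / (1 + 0.0733)^2
Discount factor: (1.0733)^2 = 1.151973
Price = $10,000.00 / 1.151973 = $8,680.76

$8,680.76


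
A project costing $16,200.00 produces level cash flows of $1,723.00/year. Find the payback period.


Formula: Payback = investment / annual cash flow
Substituting: Payback = $16,200.00 / $1,723.00
Payback = 9.4022 years

9.4022 years


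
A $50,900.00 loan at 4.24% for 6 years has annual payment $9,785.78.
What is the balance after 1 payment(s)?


Formula: Balance = PV*(1+r)^k - PMT*((1+r)^k - 1)/r
Growth: (1 + 0.0424)^1 = 1.0424
Accumulated factor: ((1+r)^k - 1)/r = 1.0
Balance = $50,900.00 * 1.0424 - $9,785.78 * 1.0
Balance = $43,272.38

$43,272.38


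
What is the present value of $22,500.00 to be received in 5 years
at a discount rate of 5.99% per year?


Formula: PV = FV / (1 + r)^n
Substituting: PV = $22,500.00 / (1 + 0.0599)^5
Discount factor: (1.0599)^5 = 1.337594
PV = $22,500.00 / 1.337594 = $16,821.24

$16,821.24


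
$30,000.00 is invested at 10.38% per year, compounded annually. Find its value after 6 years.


Formula: FV = P * (1 + r)^n
Substituting: FV = $30,000.00 * (1 + 0.1038)^6
Growth factor: (1.1038)^6 = 1.808599
FV = $30,000.00 * 1.808599 = $54,257.98

$54,257.98


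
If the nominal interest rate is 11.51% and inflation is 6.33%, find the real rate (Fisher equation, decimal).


Formula: (1 + r_real) = (1 + r_nom) / (1 + inflation)
Substituting: (1 + r_real) = 1.1151 / 1.0633
(1 + r_real) = 1.048716
r_real = 1.048716 - 1 = 0.048716

0.048716


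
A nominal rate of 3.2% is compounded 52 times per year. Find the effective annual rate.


Formula: EAR = (1 + r/m)^m - 1
Period rate: r/m = 0.032 / 52 = 0.000615
Compounding: (1 + 0.000615)^52 = 1.032507
EAR = 1.032507 - 1 = 0.032507

0.032507


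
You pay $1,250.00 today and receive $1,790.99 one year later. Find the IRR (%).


Formula: IRR = C1/C0 - 1
Substituting: IRR = $1,790.99 / $1,250.00 - 1
Ratio: 1.432792 - 1 = 0.432792
IRR = 43.2792%

43.2792%


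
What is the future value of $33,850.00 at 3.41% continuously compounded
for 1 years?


Formula: FV = P * e^(r*t)
Exponent: r*t = 0.0341 * 1 = 0.0341
e^(0.0341) = 1.034688
FV = $33,850.00 * 1.034688 = $35,024.19

$35,024.19


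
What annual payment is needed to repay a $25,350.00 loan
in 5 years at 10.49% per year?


Formula: PMT = PV * r / (1 - (1+r)^(-n))
Denominator: 1 - (1 + 0.1049)^(-5) = 0.392725
Numerator: $25,350.00 * 0.1049 = 2659.215
PMT = 2659.215 / 0.392725 = $6,771.18

$6,771.18


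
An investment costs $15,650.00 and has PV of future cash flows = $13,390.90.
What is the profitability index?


Formula: PI = PV(cash flows) / initial investment
Substituting: PI = $13,390.90 / $15,650.00
PI = 0.8556

0.8556


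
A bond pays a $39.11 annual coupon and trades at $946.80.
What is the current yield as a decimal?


Formula: Current yield = annual coupon / price
Substituting: CY = $39.11 / $946.80
CY = 0.041308

0.041308


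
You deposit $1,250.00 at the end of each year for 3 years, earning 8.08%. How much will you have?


Formula: FV = PMT * ((1+r)^n - 1) / r
Growth factor: (1 + 0.0808)^3 = 1.262513
Numerator: 1.262513 - 1 = 0.262513
FV = $1,250.00 * 0.262513 / 0.0808 = $4,061.16

$4,061.16


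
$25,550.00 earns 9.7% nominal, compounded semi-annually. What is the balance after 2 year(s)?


Formula: FV = P * (1 + r/m)^(m*t)
Period rate: r/m = 0.097 / 2 = 0.0485
Total periods: m*t = 2 * 2 = 4
Growth factor: (1 + 0.0485)^4 = 1.208575
FV = $25,550.00 * 1.208575 = $30,879.10

$30,879.10


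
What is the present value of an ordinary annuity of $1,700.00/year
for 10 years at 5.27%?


Formula: PV = PMT * (1 - (1+r)^(-n)) / r
Discount factor: (1 + 0.0527)^(-10) = 0.598348
Bracket: 1 - 0.598348 = 0.401652
PV = $1,700.00 * 0.401652 / 0.0527 = $12,956.52

$12,956.52


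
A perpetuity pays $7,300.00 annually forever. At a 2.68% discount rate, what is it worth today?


Formula: PV = C / r
Substituting: PV = $7,300.00 / 0.0268
PV = $272,388.06

$272,388.06


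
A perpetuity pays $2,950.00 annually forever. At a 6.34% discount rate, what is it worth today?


Formula: PV = C / r
Substituting: PV = $2,950.00 / 0.0634
PV = $46,529.97

$46,529.97


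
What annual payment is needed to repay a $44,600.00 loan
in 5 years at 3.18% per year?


Formula: PMT = PV * r / (1 - (1+r)^(-n))
Denominator: 1 - (1 + 0.0318)^(-5) = 0.144889
Numerator: $44,600.00 * 0.0318 = 1418.28
PMT = 1418.28 / 0.144889 = $9,788.72

$9,788.72


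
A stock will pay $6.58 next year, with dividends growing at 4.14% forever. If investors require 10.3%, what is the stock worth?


Formula: P = D1 / (r - g)
Spread: r - g = 0.103 - 0.0414 = 0.0616
Substituting: P = $6.58 / 0.0616
P = $106.82

$106.82


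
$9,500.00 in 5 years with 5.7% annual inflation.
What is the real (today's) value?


Formula: Real value = nominal / (1 + inflation)^years
Price level: (1 + 0.057)^5 = 1.319395
Real value = $9,500.00 / 1.319395 = $7,200.27

$7,200.27


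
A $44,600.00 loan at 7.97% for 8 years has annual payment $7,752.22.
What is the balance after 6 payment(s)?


Formula: Balance = PV*(1+r)^k - PMT*((1+r)^k - 1)/r
Growth: (1 + 0.0797)^6 = 1.584231
Accumulated factor: ((1+r)^k - 1)/r = 7.330381
Balance = $44,600.00 * 1.584231 - $7,752.22 * 7.330381
Balance = $13,829.99

$13,829.99


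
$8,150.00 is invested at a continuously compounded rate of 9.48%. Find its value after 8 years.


Formula: FV = P * e^(r*t)
Exponent: r*t = 0.0948 * 8 = 0.7584
e^(0.7584) = 2.134858
FV = $8,150.00 * 2.134858 = $17,399.09

$17,399.09


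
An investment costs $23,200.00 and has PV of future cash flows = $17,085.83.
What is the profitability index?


Formula: PI = PV(cash flows) / initial investment
Substituting: PI = $17,085.83 / $23,200.00
PI = 0.7365

0.7365


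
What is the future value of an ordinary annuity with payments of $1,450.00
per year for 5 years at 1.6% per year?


Formula: FV = PMT * ((1+r)^n - 1) / r
Growth factor: (1 + 0.016)^5 = 1.082601
Numerator: 1.082601 - 1 = 0.082601
FV = $1,450.00 * 0.082601 / 0.016 = $7,485.74

$7,485.74


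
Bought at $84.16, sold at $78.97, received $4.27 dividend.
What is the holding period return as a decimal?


Formula: HPR = (P1 - P0 + D) / P0
Gain: $78.97 - $84.16 + $4.27 = -$0.92
HPR = -$0.92 / $84.16 = -0.0109

-0.0109


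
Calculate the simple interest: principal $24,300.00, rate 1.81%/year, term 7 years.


Formula: I = P * r * t
Substituting: I = $24,300.00 * 0.0181 * 7
Step: I = $24,300.00 * 0.1267
I = $3,078.81

$3,078.81


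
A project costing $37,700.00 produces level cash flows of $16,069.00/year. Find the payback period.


Formula: Payback = investment / annual cash flow
Substituting: Payback = $37,700.00 / $16,069.00
Payback = 2.3461 years

2.3461 years


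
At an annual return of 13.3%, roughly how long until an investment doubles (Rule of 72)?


Formula: Years ≈ 72 / r
Substituting: Years ≈ 72 / 13.3
Years ≈ 5.4

5.4 years


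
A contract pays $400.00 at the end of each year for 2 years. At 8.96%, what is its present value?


Formula: PV = PMT * (1 - (1+r)^(-n)) / r
Discount factor: (1 + 0.0896)^(-2) = 0.842298
Bracket: 1 - 0.842298 = 0.157702
PV = $400.00 * 0.157702 / 0.0896 = $704.03

$704.03


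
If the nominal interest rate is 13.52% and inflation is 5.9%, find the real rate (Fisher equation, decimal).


Formula: (1 + r_real) = (1 + r_nom) / (1 + inflation)
Substituting: (1 + r_real) = 1.1352 / 1.059
(1 + r_real) = 1.071955
r_real = 1.071955 - 1 = 0.071955

0.071955


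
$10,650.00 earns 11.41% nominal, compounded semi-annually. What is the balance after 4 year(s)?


Formula: FV = P * (1 + r/m)^(m*t)
Period rate: r/m = 0.1141 / 2 = 0.05705
Total periods: m*t = 2 * 4 = 8
Growth factor: (1 + 0.05705)^8 = 1.558706
FV = $10,650.00 * 1.558706 = $16,600.22

$16,600.22


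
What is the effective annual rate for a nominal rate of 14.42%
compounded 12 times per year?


Formula: EAR = (1 + r/m)^m - 1
Period rate: r/m = 0.1442 / 12 = 0.012017
Compounding: (1 + 0.012017)^12 = 1.154123
EAR = 1.154123 - 1 = 0.154123

0.154123


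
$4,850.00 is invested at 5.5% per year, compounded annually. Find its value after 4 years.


Formula: FV = P * (1 + r)^n
Substituting: FV = $4,850.00 * (1 + 0.055)^4
Growth factor: (1.055)^4 = 1.238825
FV = $4,850.00 * 1.238825 = $6,008.30

$6,008.30


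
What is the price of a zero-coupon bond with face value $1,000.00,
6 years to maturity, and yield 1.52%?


Formula: Price = FV / (1 + r)^n
Substituting: Price = $1,000.00 / (1 + 0.0152)^6
Discount factor: (1.0152)^6 = 1.094737
Price = $1,000.00 / 1.094737 = $913.46

$913.46


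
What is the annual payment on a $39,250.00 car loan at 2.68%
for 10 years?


Formula: PMT = PV * r / (1 - (1+r)^(-n))
Denominator: 1 - (1 + 0.0268)^(-10) = 0.232389
Numerator: $39,250.00 * 0.0268 = 1051.9
PMT = 1051.9 / 0.232389 = $4,526.47

$4,526.47


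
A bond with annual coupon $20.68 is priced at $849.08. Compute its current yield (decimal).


Formula: Current yield = annual coupon / price
Substituting: CY = $20.68 / $849.08
CY = 0.024356

0.024356


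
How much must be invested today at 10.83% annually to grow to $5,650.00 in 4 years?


Formula: PV = FV / (1 + r)^n
Substituting: PV = $5,650.00 / (1 + 0.1083)^4
Discount factor: (1.1083)^4 = 1.508792
PV = $5,650.00 / 1.508792 = $3,744.72

$3,744.72


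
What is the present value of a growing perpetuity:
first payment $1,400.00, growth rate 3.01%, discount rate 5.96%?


Formula: PV = C / (r - g)
Spread: r - g = 0.0596 - 0.0301 = 0.0295
Substituting: PV = $1,400.00 / 0.0295
PV = $47,457.63

$47,457.63


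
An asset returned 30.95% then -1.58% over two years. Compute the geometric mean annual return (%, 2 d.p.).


Formula: Geometric mean = ((1+r1)*(1+r2))^(1/2) - 1
Product: (1 + 0.3095) * (1 + -0.0158) = 1.3095 * 0.9842 = 1.28881
Square root: 1.28881^0.5 = 1.135258
Geometric mean = 1.135258 - 1 = 0.135258
As percentage: 13.53%

13.53%


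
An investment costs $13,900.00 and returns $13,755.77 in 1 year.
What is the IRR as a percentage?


Formula: IRR = C1/C0 - 1
Substituting: IRR = $13,755.77 / $13,900.00 - 1
Ratio: 0.989624 - 1 = -0.010376
IRR = -1.0376%

-1.0376%


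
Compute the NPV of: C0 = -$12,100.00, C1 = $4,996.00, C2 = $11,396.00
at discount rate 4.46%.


Formula: NPV = C0 + C1/(1+r) + C2/(1+r)^2
Discount C1: $4,996.00 / (1 + 0.0446) = $4,782.69
Discount C2: $11,396.00 / (1 + 0.0446)^2 = $10,443.65
NPV = -$12,100.00 + $4,782.69 + $10,443.65 = $3,126.34

$3,126.34


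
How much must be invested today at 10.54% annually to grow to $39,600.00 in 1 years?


Formula: PV = FV / (1 + r)^n
Substituting: PV = $39,600.00 / (1 + 0.1054)^1
Discount factor: (1.1054)^1 = 1.1054
PV = $39,600.00 / 1.1054 = $35,824.14

$35,824.14


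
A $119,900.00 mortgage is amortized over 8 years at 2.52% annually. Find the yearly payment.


Formula: PMT = PV * r / (1 - (1+r)^(-n))
Denominator: 1 - (1 + 0.0252)^(-8) = 0.180533
Numerator: $119,900.00 * 0.0252 = 3021.48
PMT = 3021.48 / 0.180533 = $16,736.40

$16,736.40


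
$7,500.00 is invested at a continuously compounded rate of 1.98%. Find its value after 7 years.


Formula: FV = P * e^(r*t)
Exponent: r*t = 0.0198 * 7 = 0.1386
e^(0.1386) = 1.148665
FV = $7,500.00 * 1.148665 = $8,614.98

$8,614.98


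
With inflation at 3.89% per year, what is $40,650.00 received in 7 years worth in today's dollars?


Formula: Real value = nominal / (1 + inflation)^years
Price level: (1 + 0.0389)^7 = 1.30622
Real value = $40,650.00 / 1.30622 = $31,120.34

$31,120.34


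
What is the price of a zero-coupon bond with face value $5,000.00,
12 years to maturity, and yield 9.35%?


Formula: Price = FV / (1 + r)^n
Substituting: Price = $5,000.00 / (1 + 0.0935)^12
Discount factor: (1.0935)^12 = 2.922977
Price = $5,000.00 / 2.922977 = $1,710.58

$1,710.58


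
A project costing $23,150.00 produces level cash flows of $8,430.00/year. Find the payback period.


Formula: Payback = investment / annual cash flow
Substituting: Payback = $23,150.00 / $8,430.00
Payback = 2.7461 years

2.7461 years


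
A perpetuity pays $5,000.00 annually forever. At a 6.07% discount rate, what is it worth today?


Formula: PV = C / r
Substituting: PV = $5,000.00 / 0.0607
PV = $82,372.32

$82,372.32


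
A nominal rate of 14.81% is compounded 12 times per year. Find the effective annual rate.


Formula: EAR = (1 + r/m)^m - 1
Period rate: r/m = 0.1481 / 12 = 0.012342
Compounding: (1 + 0.012342)^12 = 1.158578
EAR = 1.158578 - 1 = 0.158578

0.158578


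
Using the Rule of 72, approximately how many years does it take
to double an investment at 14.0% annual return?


Formula: Years ≈ 72 / r
Substituting: Years ≈ 72 / 14.0
Years ≈ 5.1

5.1 years


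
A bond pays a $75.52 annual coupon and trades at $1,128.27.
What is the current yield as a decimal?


Formula: Current yield = annual coupon / price
Substituting: CY = $75.52 / $1,128.27
CY = 0.066934

0.066934


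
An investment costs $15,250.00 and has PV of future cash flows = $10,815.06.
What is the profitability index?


Formula: PI = PV(cash flows) / initial investment
Substituting: PI = $10,815.06 / $15,250.00
PI = 0.7092

0.7092


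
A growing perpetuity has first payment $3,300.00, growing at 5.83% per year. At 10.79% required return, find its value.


Formula: PV = C / (r - g)
Spread: r - g = 0.1079 - 0.0583 = 0.0496
Substituting: PV = $3,300.00 / 0.0496
PV = $66,532.26

$66,532.26


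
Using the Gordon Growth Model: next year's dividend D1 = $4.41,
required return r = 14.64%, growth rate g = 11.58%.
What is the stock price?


Formula: P = D1 / (r - g)
Spread: r - g = 0.1464 - 0.1158 = 0.0306
Substituting: P = $4.41 / 0.0306
P = $144.12

$144.12


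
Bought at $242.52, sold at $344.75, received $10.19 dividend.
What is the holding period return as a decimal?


Formula: HPR = (P1 - P0 + D) / P0
Gain: $344.75 - $242.52 + $10.19 = $112.42
HPR = $112.42 / $242.52 = 0.4635

0.4635


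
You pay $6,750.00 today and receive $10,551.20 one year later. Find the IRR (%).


Formula: IRR = C1/C0 - 1
Substituting: IRR = $10,551.20 / $6,750.00 - 1
Ratio: 1.563141 - 1 = 0.563141
IRR = 56.3141%

56.3141%


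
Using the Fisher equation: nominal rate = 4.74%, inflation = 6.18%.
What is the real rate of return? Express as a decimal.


Formula: (1 + r_real) = (1 + r_nom) / (1 + inflation)
Substituting: (1 + r_real) = 1.0474 / 1.0618
(1 + r_real) = 0.986438
r_real = 0.986438 - 1 = -0.013562

-0.013562


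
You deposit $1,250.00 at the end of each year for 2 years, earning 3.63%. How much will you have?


Formula: FV = PMT * ((1+r)^n - 1) / r
Growth factor: (1 + 0.0363)^2 = 1.073918
Numerator: 1.073918 - 1 = 0.073918
FV = $1,250.00 * 0.073918 / 0.0363 = $2,545.38

$2,545.38


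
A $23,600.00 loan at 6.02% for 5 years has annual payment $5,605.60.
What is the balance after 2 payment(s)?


Formula: Balance = PV*(1+r)^k - PMT*((1+r)^k - 1)/r
Growth: (1 + 0.0602)^2 = 1.124024
Accumulated factor: ((1+r)^k - 1)/r = 2.0602
Balance = $23,600.00 * 1.124024 - $5,605.60 * 2.0602
Balance = $14,978.31

$14,978.31


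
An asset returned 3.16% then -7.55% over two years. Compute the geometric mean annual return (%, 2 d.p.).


Formula: Geometric mean = ((1+r1)*(1+r2))^(1/2) - 1
Product: (1 + 0.0316) * (1 + -0.0755) = 1.0316 * 0.9245 = 0.953714
Square root: 0.953714^0.5 = 0.976583
Geometric mean = 0.976583 - 1 = -0.023417
As percentage: -2.34%

-2.34%


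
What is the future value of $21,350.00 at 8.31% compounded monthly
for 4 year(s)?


Formula: FV = P * (1 + r/m)^(m*t)
Period rate: r/m = 0.0831 / 12 = 0.006925
Total periods: m*t = 12 * 4 = 48
Growth factor: (1 + 0.006925)^48 = 1.392714
FV = $21,350.00 * 1.392714 = $29,734.44

$29,734.44


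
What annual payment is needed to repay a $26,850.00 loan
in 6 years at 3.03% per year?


Formula: PMT = PV * r / (1 - (1+r)^(-n))
Denominator: 1 - (1 + 0.0303)^(-6) = 0.163978
Numerator: $26,850.00 * 0.0303 = 813.555
PMT = 813.555 / 0.163978 = $4,961.37

$4,961.37


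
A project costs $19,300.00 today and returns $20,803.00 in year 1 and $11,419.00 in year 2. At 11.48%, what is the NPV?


Formula: NPV = C0 + C1/(1+r) + C2/(1+r)^2
Discount C1: $20,803.00 / (1 + 0.1148) = $18,660.75
Discount C2: $11,419.00 / (1 + 0.1148)^2 = $9,188.28
NPV = -$19,300.00 + $18,660.75 + $9,188.28 = $8,549.02

$8,549.02


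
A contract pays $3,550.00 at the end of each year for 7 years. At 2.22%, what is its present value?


Formula: PV = PMT * (1 - (1+r)^(-n)) / r
Discount factor: (1 + 0.0222)^(-7) = 0.857529
Bracket: 1 - 0.857529 = 0.142471
PV = $3,550.00 * 0.142471 / 0.0222 = $22,782.51

$22,782.51


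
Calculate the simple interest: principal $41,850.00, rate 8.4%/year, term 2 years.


Formula: I = P * r * t
Substituting: I = $41,850.00 * 0.084 * 2
Step: I = $41,850.00 * 0.168
I = $7,030.80

$7,030.80


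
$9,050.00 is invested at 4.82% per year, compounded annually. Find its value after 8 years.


Formula: FV = P * (1 + r)^n
Substituting: FV = $9,050.00 * (1 + 0.0482)^8
Growth factor: (1.0482)^8 = 1.457314
FV = $9,050.00 * 1.457314 = $13,188.69

$13,188.69


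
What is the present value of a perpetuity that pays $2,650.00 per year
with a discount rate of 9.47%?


Formula: PV = C / r
Substituting: PV = $2,650.00 / 0.0947
PV = $27,983.10

$27,983.10


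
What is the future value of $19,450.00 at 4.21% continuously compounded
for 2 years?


Formula: FV = P * e^(r*t)
Exponent: r*t = 0.0421 * 2 = 0.0842
e^(0.0842) = 1.087846
FV = $19,450.00 * 1.087846 = $21,158.61

$21,158.61


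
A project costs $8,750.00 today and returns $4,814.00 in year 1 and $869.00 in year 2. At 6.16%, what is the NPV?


Formula: NPV = C0 + C1/(1+r) + C2/(1+r)^2
Discount C1: $4,814.00 / (1 + 0.0616) = $4,534.66
Discount C2: $869.00 / (1 + 0.0616)^2 = $771.08
NPV = -$8,750.00 + $4,534.66 + $771.08 = -$3,444.26

-$3,444.26


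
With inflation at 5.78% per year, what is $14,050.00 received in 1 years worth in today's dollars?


Formula: Real value = nominal / (1 + inflation)^years
Price level: (1 + 0.0578)^1 = 1.0578
Real value = $14,050.00 / 1.0578 = $13,282.28

$13,282.28


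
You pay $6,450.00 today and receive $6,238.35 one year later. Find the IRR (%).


Formula: IRR = C1/C0 - 1
Substituting: IRR = $6,238.35 / $6,450.00 - 1
Ratio: 0.967186 - 1 = -0.032814
IRR = -3.2814%

-3.2814%


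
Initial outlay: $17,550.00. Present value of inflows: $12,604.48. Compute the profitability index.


Formula: PI = PV(cash flows) / initial investment
Substituting: PI = $12,604.48 / $17,550.00
PI = 0.7182

0.7182


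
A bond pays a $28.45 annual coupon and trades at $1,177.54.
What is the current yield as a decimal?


Formula: Current yield = annual coupon / price
Substituting: CY = $28.45 / $1,177.54
CY = 0.024161

0.024161


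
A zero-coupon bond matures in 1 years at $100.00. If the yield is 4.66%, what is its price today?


Formula: Price = FV / (1 + r)^n
Substituting: Price = $100.00 / (1 + 0.0466)^1
Discount factor: (1.0466)^1 = 1.0466
Price = $100.00 / 1.0466 = $95.55

$95.55


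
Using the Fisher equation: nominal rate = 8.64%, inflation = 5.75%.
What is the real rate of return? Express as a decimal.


Formula: (1 + r_real) = (1 + r_nom) / (1 + inflation)
Substituting: (1 + r_real) = 1.0864 / 1.0575
(1 + r_real) = 1.027329
r_real = 1.027329 - 1 = 0.027329

0.027329


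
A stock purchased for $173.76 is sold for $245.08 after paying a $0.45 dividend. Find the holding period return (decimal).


Formula: HPR = (P1 - P0 + D) / P0
Gain: $245.08 - $173.76 + $0.45 = $71.77
HPR = $71.77 / $173.76 = 0.413

0.413


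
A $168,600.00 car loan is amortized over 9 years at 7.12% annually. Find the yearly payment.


Formula: PMT = PV * r / (1 - (1+r)^(-n))
Denominator: 1 - (1 + 0.0712)^(-9) = 0.461526
Numerator: $168,600.00 * 0.0712 = 12004.32
PMT = 12004.32 / 0.461526 = $26,010.08

$26,010.08


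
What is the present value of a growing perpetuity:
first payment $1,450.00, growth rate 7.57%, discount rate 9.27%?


Formula: PV = C / (r - g)
Spread: r - g = 0.0927 - 0.0757 = 0.017
Substituting: PV = $1,450.00 / 0.017
PV = $85,294.12

$85,294.12


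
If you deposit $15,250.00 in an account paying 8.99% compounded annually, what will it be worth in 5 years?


Formula: FV = P * (1 + r)^n
Substituting: FV = $15,250.00 * (1 + 0.0899)^5
Growth factor: (1.0899)^5 = 1.537918
FV = $15,250.00 * 1.537918 = $23,453.25

$23,453.25


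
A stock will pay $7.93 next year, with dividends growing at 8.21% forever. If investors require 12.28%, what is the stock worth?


Formula: P = D1 / (r - g)
Spread: r - g = 0.1228 - 0.0821 = 0.0407
Substituting: P = $7.93 / 0.0407
P = $194.84

$194.84


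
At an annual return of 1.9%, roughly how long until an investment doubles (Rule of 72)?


Formula: Years ≈ 72 / r
Substituting: Years ≈ 72 / 1.9
Years ≈ 37.9

37.9 years


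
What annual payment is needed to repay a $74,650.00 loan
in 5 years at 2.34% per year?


Formula: PMT = PV * r / (1 - (1+r)^(-n))
Denominator: 1 - (1 + 0.0234)^(-5) = 0.109215
Numerator: $74,650.00 * 0.0234 = 1746.81
PMT = 1746.81 / 0.109215 = $15,994.24

$15,994.24


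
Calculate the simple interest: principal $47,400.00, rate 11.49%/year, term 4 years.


Formula: I = P * r * t
Substituting: I = $47,400.00 * 0.1149 * 4
Step: I = $47,400.00 * 0.4596
I = $21,785.04

$21,785.04


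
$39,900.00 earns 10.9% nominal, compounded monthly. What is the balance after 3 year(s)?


Formula: FV = P * (1 + r/m)^(m*t)
Period rate: r/m = 0.109 / 12 = 0.009083
Total periods: m*t = 12 * 3 = 36
Growth factor: (1 + 0.009083)^36 = 1.384756
FV = $39,900.00 * 1.384756 = $55,251.76

$55,251.76


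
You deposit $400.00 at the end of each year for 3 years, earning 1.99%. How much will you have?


Formula: FV = PMT * ((1+r)^n - 1) / r
Growth factor: (1 + 0.0199)^3 = 1.060896
Numerator: 1.060896 - 1 = 0.060896
FV = $400.00 * 0.060896 / 0.0199 = $1,224.04

$1,224.04


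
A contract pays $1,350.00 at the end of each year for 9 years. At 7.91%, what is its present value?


Formula: PV = PMT * (1 - (1+r)^(-n)) / r
Discount factor: (1 + 0.0791)^(-9) = 0.504017
Bracket: 1 - 0.504017 = 0.495983
PV = $1,350.00 * 0.495983 / 0.0791 = $8,464.95

$8,464.95


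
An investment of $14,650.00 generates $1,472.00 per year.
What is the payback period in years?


Formula: Payback = investment / annual cash flow
Substituting: Payback = $14,650.00 / $1,472.00
Payback = 9.9524 years

9.9524 years


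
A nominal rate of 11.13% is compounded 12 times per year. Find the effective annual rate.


Formula: EAR = (1 + r/m)^m - 1
Period rate: r/m = 0.1113 / 12 = 0.009275
Compounding: (1 + 0.009275)^12 = 1.117157
EAR = 1.117157 - 1 = 0.117157

0.117157


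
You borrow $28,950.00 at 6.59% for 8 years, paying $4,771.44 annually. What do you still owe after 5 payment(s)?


Formula: Balance = PV*(1+r)^k - PMT*((1+r)^k - 1)/r
Growth: (1 + 0.0659)^5 = 1.375886
Accumulated factor: ((1+r)^k - 1)/r = 5.703878
Balance = $28,950.00 * 1.375886 - $4,771.44 * 5.703878
Balance = $12,616.18

$12,616.18


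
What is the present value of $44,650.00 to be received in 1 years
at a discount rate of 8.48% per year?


Formula: PV = FV / (1 + r)^n
Substituting: PV = $44,650.00 / (1 + 0.0848)^1
Discount factor: (1.0848)^1 = 1.0848
PV = $44,650.00 / 1.0848 = $41,159.66

$41,159.66


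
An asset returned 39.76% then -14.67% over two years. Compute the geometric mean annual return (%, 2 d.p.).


Formula: Geometric mean = ((1+r1)*(1+r2))^(1/2) - 1
Product: (1 + 0.3976) * (1 + -0.1467) = 1.3976 * 0.8533 = 1.192572
Square root: 1.192572^0.5 = 1.092049
Geometric mean = 1.092049 - 1 = 0.092049
As percentage: 9.20%

9.20%


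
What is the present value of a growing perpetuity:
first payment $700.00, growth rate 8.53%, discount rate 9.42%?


Formula: PV = C / (r - g)
Spread: r - g = 0.0942 - 0.0853 = 0.0089
Substituting: PV = $700.00 / 0.0089
PV = $78,651.69

$78,651.69
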